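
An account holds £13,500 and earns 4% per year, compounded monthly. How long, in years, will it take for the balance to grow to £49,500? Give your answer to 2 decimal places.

We need (1 + 0.00333333)^(12t) = 3.6667, so 12t = ln 3.6667 / ln 1.003333 ≈ 390.4342.
t ≈ 390.4342/12 = 32.5362 years.

32.54 years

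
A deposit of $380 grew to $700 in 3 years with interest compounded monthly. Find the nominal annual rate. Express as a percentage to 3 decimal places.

The 36-period growth factor is 700/380 = 1.84211.
r/12 = 1.84211^(1/36) − 1 ≈ 0.0171145, so r ≈ 12·0.0171145 = 20.53740%.

20.537%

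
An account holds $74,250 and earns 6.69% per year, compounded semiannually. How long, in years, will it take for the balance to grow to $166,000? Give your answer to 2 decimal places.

(1 + 0.03345)^(2t) = 166,000/74,250 = 2.2357.
2t·ln(1 + 0.03345) = ln(2.2357); 2t = 0.80455/0.0329027 ≈ 24.4524.
t ≈ 12.2262 years.

12.23 years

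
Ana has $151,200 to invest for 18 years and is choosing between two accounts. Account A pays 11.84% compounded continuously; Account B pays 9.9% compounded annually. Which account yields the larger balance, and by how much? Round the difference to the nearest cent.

Account A, by $446,846.54

Account A growth factor: e^(0.1184·18) = e^2.1312 ≈ 8.424970712742; balance ≈ 1,273,855.5718.
Account B growth factor: (1 + 0.099)^18 ≈ 5.46963648219; balance ≈ 827,009.0361.
Account A is larger by 446,846.5357.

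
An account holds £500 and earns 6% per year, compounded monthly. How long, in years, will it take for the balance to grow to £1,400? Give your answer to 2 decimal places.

(1 + 0.005)^(12t) = 1,400/500 = 2.8.
12t·ln(1 + 0.005) = ln(2.8); 12t = 1.0296/0.00498754 ≈ 206.4383.
t ≈ 17.2032 years.

17.20 years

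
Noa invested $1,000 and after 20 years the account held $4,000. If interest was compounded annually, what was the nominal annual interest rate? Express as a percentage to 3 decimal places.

7.177%

(1 + r)^20 = 4,000/1,000 = 4.
1 + r = 4^(1/20) ≈ 1.071773, so r ≈ 0.0717735.
r ≈ 7.17735%.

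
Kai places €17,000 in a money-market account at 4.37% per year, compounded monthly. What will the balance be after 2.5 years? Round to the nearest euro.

Periodic rate = 4.37%/12 = 0.00364167; periods = 12·2.5 = 30.
A = 17,000·(1 + 0.0437/12)^30 ≈ 17,000·1.1152198447 ≈ 18,958.7374.

€18,959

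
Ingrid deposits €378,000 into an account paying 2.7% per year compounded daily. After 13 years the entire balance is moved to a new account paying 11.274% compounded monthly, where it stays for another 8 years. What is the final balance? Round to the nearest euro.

After 13 years at 2.7%: 378,000 × 1.420468885902 ≈ 536,937.2389.
Then 8 years at 11.274%: 536,937.2389 × 2.453976037352 ≈ 1,317,631.1178.

€1,317,631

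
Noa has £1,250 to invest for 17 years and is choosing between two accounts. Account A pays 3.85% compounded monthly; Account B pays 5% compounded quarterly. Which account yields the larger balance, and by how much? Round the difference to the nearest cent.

A: (1 + 0.0385/12)^204 ≈ 1.922165304, so 1,250 × 1.922165304 ≈ 2,402.7066.
B: (1 + 0.0125)^68 ≈ 2.32735251, so 1,250 × 2.32735251 ≈ 2,909.1906.
Difference ≈ 506.4840 in favor of B.

Account B, by £506.48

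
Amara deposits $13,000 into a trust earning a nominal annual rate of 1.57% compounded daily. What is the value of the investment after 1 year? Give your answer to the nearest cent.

$13,205.71

Periodic rate = 1.57%/365 = 0.0000430137; periods = 365·1 = 365.
A = 13,000·(1 + 0.0157/365)^365 ≈ 13,000·1.0158235495 ≈ 13,205.7061.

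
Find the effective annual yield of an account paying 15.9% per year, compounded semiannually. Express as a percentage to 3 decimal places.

16.532%

One year is 2 periods at 0.0795 each: (1 + 0.0795)^2 ≈ 1.16532.
EAR = 1.16532 − 1 ≈ 16.53202%.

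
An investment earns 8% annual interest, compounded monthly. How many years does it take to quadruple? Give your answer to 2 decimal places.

(1 + 0.00666667)^(12t) = 4.
12t = ln 4 / ln(1 + 0.00666667) ≈ 1.3863/0.00664454 ≈ 208.6365.
t ≈ 17.3864.

17.39 years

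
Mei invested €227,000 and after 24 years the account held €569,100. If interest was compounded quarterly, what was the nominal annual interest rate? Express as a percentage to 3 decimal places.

3.848%

(1 + r/4)^96 = 569,100/227,000 = 2.50705.
1 + r/4 = 2.50705^(1/96) ≈ 1.00962, so r/4 ≈ 0.00962.
r ≈ 4·0.00962 = 3.84800%.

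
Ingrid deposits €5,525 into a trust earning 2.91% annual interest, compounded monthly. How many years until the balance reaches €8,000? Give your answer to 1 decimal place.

We need (1 + 0.002425)^(12t) = 1.448, so 12t = ln 1.448 / ln 1.002425 ≈ 152.8276.
t ≈ 152.8276/12 = 12.7356 years.

12.7 years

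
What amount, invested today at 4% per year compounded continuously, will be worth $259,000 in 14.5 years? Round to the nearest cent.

$145,013.68

P = A·e^(−rt) = 259,000·e^(−0.58).
e^(−0.58) ≈ 0.559898366565, so P ≈ 145,013.6769.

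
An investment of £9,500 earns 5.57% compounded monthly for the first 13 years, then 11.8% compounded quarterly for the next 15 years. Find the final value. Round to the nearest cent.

£111,956.60

After 13 years at 5.57%: 9,500 × 2.05942057056 ≈ 19,564.4954.
Then 15 years at 11.8%: 19,564.4954 × 5.72243748946 ≈ 111,956.6021.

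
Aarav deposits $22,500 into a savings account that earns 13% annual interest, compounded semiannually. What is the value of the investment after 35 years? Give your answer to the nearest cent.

$1,847,800.42

Periodic rate = 13%/2 = 0.065; periods = 2·35 = 70.
A = 22,500·(1 + 0.065)^70 ≈ 22,500·82.12446327319 ≈ 1,847,800.4236.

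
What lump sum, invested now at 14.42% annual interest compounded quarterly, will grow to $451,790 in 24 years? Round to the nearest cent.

Periodic rate = 14.42%/4 = 0.03605; 96 periods.
P = 451,790/(1 + 0.03605)^96 ≈ 451,790/29.9604716509 ≈ 15,079.5356.

$15,079.54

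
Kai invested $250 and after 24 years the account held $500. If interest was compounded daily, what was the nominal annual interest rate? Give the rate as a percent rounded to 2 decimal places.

2.89%

The 8760-period growth factor is 500/250 = 2.
r/365 = 2^(1/8760) − 1 ≈ 0.0000791295, so r ≈ 365·0.0000791295 = 2.88823%.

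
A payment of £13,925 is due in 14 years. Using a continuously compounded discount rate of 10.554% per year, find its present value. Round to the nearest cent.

£3,177.60

P = A·e^(−rt) = 13,925·e^(−1.47756).
e^(−1.47756) ≈ 0.22819380253, so P ≈ 3,177.5987.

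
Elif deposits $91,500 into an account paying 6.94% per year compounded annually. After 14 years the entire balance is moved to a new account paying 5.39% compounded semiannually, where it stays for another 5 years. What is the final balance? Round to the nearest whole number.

$305,405

Phase 1: 91,500·(1 + 0.0694)^14 ≈ 234,090.4038.
Phase 2: 234,090.4038·(1 + 0.02695)^10 ≈ 305,405.3237.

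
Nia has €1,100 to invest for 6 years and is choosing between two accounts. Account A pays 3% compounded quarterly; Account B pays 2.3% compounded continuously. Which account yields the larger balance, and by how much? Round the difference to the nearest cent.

Account A growth factor: (1 + 0.0075)^24 ≈ 1.196413529; balance ≈ 1,316.0549.
Account B growth factor: e^(0.023·6) = e^0.138 ≈ 1.14797555; balance ≈ 1,262.7731.
Account A is larger by 53.2818.

Account A, by €53.28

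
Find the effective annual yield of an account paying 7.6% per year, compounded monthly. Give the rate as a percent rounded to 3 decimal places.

7.870%

One year is 12 periods at 0.00633333 each: (1 + 0.00633333)^12 ≈ 1.078704.
EAR = 1.078704 − 1 ≈ 7.87040%.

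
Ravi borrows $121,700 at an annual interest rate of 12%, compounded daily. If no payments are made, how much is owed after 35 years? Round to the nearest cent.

Growth factor = (1 + 0.12/365)^12775 ≈ 66.64031603882.
A ≈ 121,700 × 66.64031603882 ≈ 8,110,126.4619.

$8,110,126.46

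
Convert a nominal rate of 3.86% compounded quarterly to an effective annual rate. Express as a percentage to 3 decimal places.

One year is 4 periods at 0.00965 each: (1 + 0.00965)^4 ≈ 1.039162.
EAR = 1.039162 − 1 ≈ 3.91623%.

3.916%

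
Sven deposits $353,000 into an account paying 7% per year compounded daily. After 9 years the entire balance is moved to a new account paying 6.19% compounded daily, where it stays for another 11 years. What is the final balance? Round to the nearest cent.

Phase 1: 353,000·(1 + 0.07/365)^3285 ≈ 662,756.5006.
Phase 2: 662,756.5006·(1 + 0.0619/365)^4015 ≈ 1,309,302.6204.

$1,309,302.62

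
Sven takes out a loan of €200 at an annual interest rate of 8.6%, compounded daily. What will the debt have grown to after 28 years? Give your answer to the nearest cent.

€2,221.71

Growth factor = (1 + 0.086/365)^10220 ≈ 11.10856422.
A ≈ 200 × 11.10856422 ≈ 2,221.7128.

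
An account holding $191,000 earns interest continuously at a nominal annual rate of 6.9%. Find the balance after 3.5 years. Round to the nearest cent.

$243,173.07

A = P·e^(rt) = 191,000·e^(0.069·3.5) = 191,000·e^0.2415.
e^0.2415 ≈ 1.27315745492, so A ≈ 243,173.0739.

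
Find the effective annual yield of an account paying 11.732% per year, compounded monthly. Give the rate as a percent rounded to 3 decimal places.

One year is 12 periods at 0.00977667 each: (1 + 0.00977667)^12 ≈ 1.123839.
EAR = 1.123839 − 1 ≈ 12.38387%.

12.384%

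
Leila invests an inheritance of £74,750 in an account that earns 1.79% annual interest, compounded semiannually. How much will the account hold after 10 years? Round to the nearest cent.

Periodic rate = 1.79%/2 = 0.00895; periods = 2·10 = 20.
A = 74,750·(1 + 0.00895)^20 ≈ 74,750·1.1950687589 ≈ 89,331.3897.

£89,331.39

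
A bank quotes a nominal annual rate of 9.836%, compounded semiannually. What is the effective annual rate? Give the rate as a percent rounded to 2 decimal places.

10.08%

One year is 2 periods at 0.04918 each: (1 + 0.04918)^2 ≈ 1.100779.
EAR = 1.100779 − 1 ≈ 10.07787%.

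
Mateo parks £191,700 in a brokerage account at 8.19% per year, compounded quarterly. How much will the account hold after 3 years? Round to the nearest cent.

£244,484.06

Growth factor = (1 + 0.020475)^12 ≈ 1.27534720868.
A ≈ 191,700 × 1.27534720868 ≈ 244,484.0599.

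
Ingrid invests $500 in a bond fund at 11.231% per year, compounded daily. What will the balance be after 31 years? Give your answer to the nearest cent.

$16,247.31

Periodic rate = 11.231%/365 = 0.000307699; periods = 365·31 = 11315.
A = 500·(1 + 0.11231/365)^11315 ≈ 500·32.494617705 ≈ 16,247.3089.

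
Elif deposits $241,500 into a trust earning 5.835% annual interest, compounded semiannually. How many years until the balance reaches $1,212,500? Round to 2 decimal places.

28.05 years

We need (1 + 0.029175)^(2t) = 5.0207, so 2t = ln 5.0207 / ln 1.029175 ≈ 56.1095.
t ≈ 56.1095/2 = 28.0548 years.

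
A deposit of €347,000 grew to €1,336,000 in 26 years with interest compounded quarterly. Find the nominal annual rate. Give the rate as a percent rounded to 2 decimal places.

The 104-period growth factor is 1,336,000/347,000 = 3.85014.
r/4 = 3.85014^(1/104) − 1 ≈ 0.013047, so r ≈ 4·0.013047 = 5.21879%.

5.22%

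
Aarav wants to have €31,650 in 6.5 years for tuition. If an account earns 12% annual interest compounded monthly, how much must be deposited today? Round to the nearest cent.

€14,564.87

Growth factor = (1 + 0.01)^78 ≈ 2.1730371701.
P = 31,650/2.1730371701 ≈ 14,564.8682.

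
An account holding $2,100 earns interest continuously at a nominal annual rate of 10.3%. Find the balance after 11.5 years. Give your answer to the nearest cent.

$6,865.01

A = P·e^(rt) = 2,100·e^(0.103·11.5) = 2,100·e^1.1845.
e^1.1845 ≈ 3.269051887, so A ≈ 6,865.0090.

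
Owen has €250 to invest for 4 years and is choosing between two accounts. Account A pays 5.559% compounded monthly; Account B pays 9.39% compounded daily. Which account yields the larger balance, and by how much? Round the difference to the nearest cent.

Account B, by €51.85

Account A growth factor: (1 + 0.0046325)^48 ≈ 1.24837979; balance ≈ 312.0949.
Account B growth factor: (1 + 0.0939/365)^1460 ≈ 1.45579435; balance ≈ 363.9486.
Account B is larger by 51.8536.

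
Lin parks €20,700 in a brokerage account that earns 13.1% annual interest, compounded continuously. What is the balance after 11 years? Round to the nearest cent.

A = P·e^(rt) = 20,700·e^(0.131·11) = 20,700·e^1.441.
e^1.441 ≈ 4.2249186239, so A ≈ 87,455.8155.

€87,455.82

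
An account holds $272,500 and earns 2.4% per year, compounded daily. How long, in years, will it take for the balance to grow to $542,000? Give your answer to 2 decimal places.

(1 + 0.0000657534)^(365t) = 542,000/272,500 = 1.989.
365t·ln(1 + 0.0000657534) = ln(1.989); 365t = 0.68763/6.57513e-05 ≈ 10458.0103.
t ≈ 28.6521 years.

28.65 years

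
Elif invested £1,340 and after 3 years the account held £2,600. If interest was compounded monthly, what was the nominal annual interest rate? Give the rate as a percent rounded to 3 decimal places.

The 36-period growth factor is 2,600/1,340 = 1.9403.
r/12 = 1.9403^(1/36) − 1 ≈ 0.0185828, so r ≈ 12·0.0185828 = 22.29939%.

22.299%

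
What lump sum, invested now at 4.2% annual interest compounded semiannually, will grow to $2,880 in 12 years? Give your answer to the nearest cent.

$1,748.94

Periodic rate = 4.2%/2 = 0.021; 24 periods.
P = 2,880/(1 + 0.021)^24 ≈ 2,880/1.646712606 ≈ 1,748.9391.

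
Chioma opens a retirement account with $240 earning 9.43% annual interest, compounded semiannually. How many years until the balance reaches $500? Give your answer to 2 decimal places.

7.97 years

(1 + 0.04715)^(2t) = 500/240 = 2.0833.
2t·ln(1 + 0.04715) = ln(2.0833); 2t = 0.73397/0.0460722 ≈ 15.9309.
t ≈ 7.9654 years.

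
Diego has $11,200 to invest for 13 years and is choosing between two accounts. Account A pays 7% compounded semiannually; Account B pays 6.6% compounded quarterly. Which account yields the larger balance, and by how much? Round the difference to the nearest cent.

A: (1 + 0.035)^26 ≈ 2.4459585587, so 11,200 × 2.4459585587 ≈ 27,394.7359.
B: (1 + 0.0165)^52 ≈ 2.3419839511, so 11,200 × 2.3419839511 ≈ 26,230.2203.
Difference ≈ 1,164.5156 in favor of A.

Account A, by $1,164.52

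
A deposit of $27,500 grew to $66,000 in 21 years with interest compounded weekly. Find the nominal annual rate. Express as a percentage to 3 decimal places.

The 1092-period growth factor is 66,000/27,500 = 2.4.
r/52 = 2.4^(1/1092) − 1 ≈ 0.000802033, so r ≈ 52·0.000802033 = 4.17057%.

4.171%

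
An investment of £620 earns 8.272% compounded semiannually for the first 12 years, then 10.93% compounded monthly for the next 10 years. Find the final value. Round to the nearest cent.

£4,867.97

After 12 years at 8.272%: 620 × 2.644973981 ≈ 1,639.8839.
Then 10 years at 10.93%: 1,639.8839 × 2.968486766 ≈ 4,867.9736.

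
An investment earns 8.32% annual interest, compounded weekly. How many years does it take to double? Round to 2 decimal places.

8.34 years

(1 + 0.0016)^(52t) = 2.
52t = ln 2 / ln(1 + 0.0016) ≈ 0.69315/0.00159872 ≈ 433.5635.
t ≈ 8.3378.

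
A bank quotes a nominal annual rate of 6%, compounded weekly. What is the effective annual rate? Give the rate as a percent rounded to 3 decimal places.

6.180%

One year is 52 periods at 0.00115385 each: (1 + 0.00115385)^52 ≈ 1.0618.
EAR = 1.0618 − 1 ≈ 6.17998%.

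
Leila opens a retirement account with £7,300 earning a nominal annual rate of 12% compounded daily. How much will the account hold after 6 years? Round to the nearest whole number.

Periodic rate = 12%/365 = 0.000328767; periods = 365·6 = 2190.
A = 7,300·(1 + 0.12/365)^2190 ≈ 7,300·2.0541901235 ≈ 14,995.5879.

£14,996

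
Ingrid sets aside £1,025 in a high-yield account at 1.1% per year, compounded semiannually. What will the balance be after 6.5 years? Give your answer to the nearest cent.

£1,100.76

Growth factor = (1 + 0.0055)^13 ≈ 1.073907744.
A ≈ 1,025 × 1.073907744 ≈ 1,100.7554.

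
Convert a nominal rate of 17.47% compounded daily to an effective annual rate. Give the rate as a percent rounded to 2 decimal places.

EAR = (1 + 17.47%/365)^365 − 1 = (1 + 0.00047863)^365 − 1.
(1 + 0.00047863)^365 ≈ 1.190839, so EAR ≈ 19.08391%.

19.08%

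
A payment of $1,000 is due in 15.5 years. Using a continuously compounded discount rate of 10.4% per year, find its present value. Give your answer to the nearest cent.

$199.49

P = A·e^(−rt) = 1,000·e^(−1.612).
e^(−1.612) ≈ 0.199488238, so P ≈ 199.4882.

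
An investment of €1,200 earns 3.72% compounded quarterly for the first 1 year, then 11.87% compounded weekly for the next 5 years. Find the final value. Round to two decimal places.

€2,252.80

Phase 1: 1,200·(1 + 0.0093)^4 ≈ 1,245.2666.
Phase 2: 1,245.2666·(1 + 0.1187/52)^260 ≈ 2,252.7986.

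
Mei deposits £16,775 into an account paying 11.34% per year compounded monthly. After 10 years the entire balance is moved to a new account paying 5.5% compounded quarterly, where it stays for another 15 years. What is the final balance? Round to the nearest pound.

£117,677

Phase 1: 16,775·(1 + 0.00945)^120 ≈ 51,860.8957.
Phase 2: 51,860.8957·(1 + 0.01375)^60 ≈ 117,677.1242.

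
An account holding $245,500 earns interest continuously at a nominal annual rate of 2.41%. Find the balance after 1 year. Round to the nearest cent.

A = P·e^(rt) = 245,500·e^(0.0241·1) = 245,500·e^0.0241.
e^0.0241 ≈ 1.02439275204, so A ≈ 251,488.4206.

$251,488.42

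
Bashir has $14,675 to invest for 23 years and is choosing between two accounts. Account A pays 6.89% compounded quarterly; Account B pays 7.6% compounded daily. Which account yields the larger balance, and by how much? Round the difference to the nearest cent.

Account B, by $13,642.01

Account A growth factor: (1 + 0.017225)^92 ≈ 4.8124509204; balance ≈ 70,622.7173.
Account B growth factor: (1 + 0.076/365)^8395 ≈ 5.7420600616; balance ≈ 84,264.7314.
Account B is larger by 13,642.0141.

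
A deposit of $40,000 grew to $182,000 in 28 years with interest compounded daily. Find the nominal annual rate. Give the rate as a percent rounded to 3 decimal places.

(1 + r/365)^10220 = 182,000/40,000 = 4.55.
1 + r/365 = 4.55^(1/10220) ≈ 1.000148, so r/365 ≈ 0.000148262.
r ≈ 365·0.000148262 = 5.41157%.

5.412%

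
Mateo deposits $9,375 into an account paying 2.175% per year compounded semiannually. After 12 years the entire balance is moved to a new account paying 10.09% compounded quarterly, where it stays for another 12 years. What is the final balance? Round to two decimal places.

$40,181.97

Phase 1: 9,375·(1 + 0.010875)^24 ≈ 12,153.7479.
Phase 2: 12,153.7479·(1 + 0.025225)^48 ≈ 40,181.9715.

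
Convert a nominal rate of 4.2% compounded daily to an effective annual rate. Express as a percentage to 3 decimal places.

One year is 365 periods at 0.000115068 each: (1 + 0.000115068)^365 ≈ 1.042892.
EAR = 1.042892 − 1 ≈ 4.28920%.

4.289%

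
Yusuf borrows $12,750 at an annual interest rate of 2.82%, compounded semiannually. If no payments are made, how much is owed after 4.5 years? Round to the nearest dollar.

Growth factor = (1 + 0.0141)^9 ≈ 1.1342976817.
A ≈ 12,750 × 1.1342976817 ≈ 14,462.2954.

$14,462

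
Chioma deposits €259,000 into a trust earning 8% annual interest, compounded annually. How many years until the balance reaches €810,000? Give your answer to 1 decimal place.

(1 + 0.08)^t = 810,000/259,000 = 3.1274.
t·ln(1 + 0.08) = ln(3.1274); t = 1.1402/0.076961 ≈ 14.8154.

14.8 years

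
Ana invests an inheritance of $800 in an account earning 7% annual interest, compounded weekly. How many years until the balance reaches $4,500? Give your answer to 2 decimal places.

24.69 years

We need (1 + 0.00134615)^(52t) = 5.625, so 52t = ln 5.625 / ln 1.001346 ≈ 1283.9418.
t ≈ 1283.9418/52 = 24.6912 years.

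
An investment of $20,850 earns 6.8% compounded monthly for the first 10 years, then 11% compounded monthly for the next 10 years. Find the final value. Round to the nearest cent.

$122,783.60

Phase 1: 20,850·(1 + 0.068/12)^120 ≈ 41,076.4321.
Phase 2: 41,076.4321·(1 + 0.11/12)^120 ≈ 122,783.6008.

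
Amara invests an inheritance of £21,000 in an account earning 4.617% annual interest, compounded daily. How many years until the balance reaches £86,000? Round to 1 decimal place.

30.5 years

(1 + 0.000126493)^(365t) = 86,000/21,000 = 4.0952.
365t·ln(1 + 0.000126493) = ln(4.0952); 365t = 1.4098/0.000126485 ≈ 11146.1689.
t ≈ 30.5374 years.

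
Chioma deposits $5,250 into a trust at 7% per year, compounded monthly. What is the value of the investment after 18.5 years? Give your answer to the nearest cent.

Periodic rate = 7%/12 = 0.00583333; periods = 12·18.5 = 222.
A = 5,250·(1 + 0.07/12)^222 ≈ 5,250·3.6372850623 ≈ 19,095.7466.

$19,095.75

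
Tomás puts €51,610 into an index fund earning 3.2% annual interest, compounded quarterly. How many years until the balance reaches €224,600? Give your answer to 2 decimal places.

46.14 years

We need (1 + 0.008)^(4t) = 4.3519, so 4t = ln 4.3519 / ln 1.008 ≈ 184.5600.
t ≈ 184.5600/4 = 46.1400 years.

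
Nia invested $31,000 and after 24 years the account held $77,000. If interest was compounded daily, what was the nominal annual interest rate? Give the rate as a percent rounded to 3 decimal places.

The 8760-period growth factor is 77,000/31,000 = 2.48387.
r/365 = 2.48387^(1/8760) − 1 ≈ 0.000103866, so r ≈ 365·0.000103866 = 3.79111%.

3.791%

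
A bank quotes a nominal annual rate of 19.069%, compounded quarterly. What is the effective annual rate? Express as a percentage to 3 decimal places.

20.476%

EAR = (1 + 19.069%/4)^4 − 1 = (1 + 0.0476725)^4 − 1.
(1 + 0.0476725)^4 ≈ 1.204765, so EAR ≈ 20.47645%.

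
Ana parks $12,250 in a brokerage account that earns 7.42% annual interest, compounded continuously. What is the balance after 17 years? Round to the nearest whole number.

A = P·e^(rt) = 12,250·e^(0.0742·17) = 12,250·e^1.2614.
e^1.2614 ≈ 3.530360534, so A ≈ 43,246.9165.

$43,247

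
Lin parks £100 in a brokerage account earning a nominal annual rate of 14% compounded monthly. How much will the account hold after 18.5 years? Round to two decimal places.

Periodic rate = 14%/12 = 0.0116667; periods = 12·18.5 = 222.
A = 100·(1 + 0.14/12)^222 ≈ 100·13.13142427 ≈ 1,313.1424.

£1,313.14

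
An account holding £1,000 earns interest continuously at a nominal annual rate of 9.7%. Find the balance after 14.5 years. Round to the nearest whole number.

A = P·e^(rt) = 1,000·e^(0.097·14.5) = 1,000·e^1.4065.
e^1.4065 ≈ 4.081644619, so A ≈ 4,081.6446.

£4,082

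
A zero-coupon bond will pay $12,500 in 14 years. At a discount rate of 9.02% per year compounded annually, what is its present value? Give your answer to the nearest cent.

$3,730.99

Annual rate = 9.02% = 0.0902; 14 periods.
P = 12,500/(1 + 0.0902)^14 ≈ 12,500/3.3503215258 ≈ 3,730.9852.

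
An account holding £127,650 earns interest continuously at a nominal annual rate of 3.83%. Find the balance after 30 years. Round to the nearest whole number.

£402,740

A = P·e^(rt) = 127,650·e^(0.0383·30) = 127,650·e^1.149.
e^1.149 ≈ 3.15503629535, so A ≈ 402,740.3831.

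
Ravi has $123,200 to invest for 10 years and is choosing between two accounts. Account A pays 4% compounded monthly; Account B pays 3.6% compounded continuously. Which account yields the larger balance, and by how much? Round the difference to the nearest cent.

Account A, by $7,084.40

Account A growth factor: (1 + 0.04/12)^120 ≈ 1.49083268242; balance ≈ 183,670.5865.
Account B growth factor: e^(0.036·10) = e^0.36 ≈ 1.43332941456; balance ≈ 176,586.1839.
Account A is larger by 7,084.4026.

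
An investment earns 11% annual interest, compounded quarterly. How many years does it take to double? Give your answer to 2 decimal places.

6.39 years

(1 + 0.0275)^(4t) = 2.
4t = ln 2 / ln(1 + 0.0275) ≈ 0.69315/0.0271287 ≈ 25.5504.
t ≈ 6.3876.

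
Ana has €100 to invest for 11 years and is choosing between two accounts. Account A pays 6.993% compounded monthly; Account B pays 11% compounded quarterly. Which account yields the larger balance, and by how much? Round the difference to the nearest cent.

Account B, by €114.58

A: (1 + 0.0058275)^132 ≈ 2.15329091, so 100 × 2.15329091 ≈ 215.3291.
B: (1 + 0.0275)^44 ≈ 3.29913847, so 100 × 3.29913847 ≈ 329.9138.
Difference ≈ 114.5848 in favor of B.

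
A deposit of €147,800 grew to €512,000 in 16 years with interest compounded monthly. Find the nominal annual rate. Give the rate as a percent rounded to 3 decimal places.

7.791%

The 192-period growth factor is 512,000/147,800 = 3.46414.
r/12 = 3.46414^(1/192) − 1 ≈ 0.00649215, so r ≈ 12·0.00649215 = 7.79058%.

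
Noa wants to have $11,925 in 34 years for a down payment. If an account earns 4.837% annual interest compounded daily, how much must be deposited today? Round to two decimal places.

Growth factor = (1 + 0.04837/365)^12410 ≈ 5.178270081.
P = 11,925/5.178270081 ≈ 2,302.8926.

$2,302.89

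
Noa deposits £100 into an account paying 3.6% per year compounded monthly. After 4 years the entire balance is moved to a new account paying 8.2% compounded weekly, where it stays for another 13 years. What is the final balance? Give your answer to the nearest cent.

After 4 years at 3.6%: 100 × 1.15463518 ≈ 115.4635.
Then 13 years at 8.2%: 115.4635 × 2.90130427 ≈ 334.9948.

£334.99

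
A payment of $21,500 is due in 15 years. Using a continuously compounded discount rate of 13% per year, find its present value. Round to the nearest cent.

P = A·e^(−rt) = 21,500·e^(−1.95).
e^(−1.95) ≈ 0.14227407159, so P ≈ 3,058.8925.

$3,058.89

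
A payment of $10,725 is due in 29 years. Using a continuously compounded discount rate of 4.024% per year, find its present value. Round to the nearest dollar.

$3,339

P = A·e^(−rt) = 10,725·e^(−1.16696).
e^(−1.16696) ≈ 0.31131189236, so P ≈ 3,338.8200.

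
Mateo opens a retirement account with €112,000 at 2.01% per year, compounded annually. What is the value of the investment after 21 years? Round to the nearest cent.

€170,104.47

Growth factor = (1 + 0.0201)^21 ≈ 1.51878989463.
A ≈ 112,000 × 1.51878989463 ≈ 170,104.4682.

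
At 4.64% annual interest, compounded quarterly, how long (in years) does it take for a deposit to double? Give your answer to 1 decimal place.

15.0 years

(1 + 0.0116)^(4t) = 2.
4t = ln 2 / ln(1 + 0.0116) ≈ 0.69315/0.0115332 ≈ 60.1000.
t ≈ 15.0250.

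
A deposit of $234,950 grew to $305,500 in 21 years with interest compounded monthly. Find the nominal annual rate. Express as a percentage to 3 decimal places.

(1 + r/12)^252 = 305,500/234,950 = 1.30028.
1 + r/12 = 1.30028^(1/252) ≈ 1.001043, so r/12 ≈ 0.00104252.
r ≈ 12·0.00104252 = 1.25102%.

1.251%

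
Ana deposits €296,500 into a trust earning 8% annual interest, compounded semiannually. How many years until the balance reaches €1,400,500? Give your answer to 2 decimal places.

19.79 years

(1 + 0.04)^(2t) = 1,400,500/296,500 = 4.7234.
2t·ln(1 + 0.04) = ln(4.7234); 2t = 1.5525/0.0392207 ≈ 39.5846.
t ≈ 19.7923 years.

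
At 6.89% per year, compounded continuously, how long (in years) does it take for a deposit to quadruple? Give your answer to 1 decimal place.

20.1 years

e^(0.0689t) = 4, so 0.0689t = ln 4 ≈ 1.3863.
t ≈ 1.3863/0.0689 ≈ 20.1204.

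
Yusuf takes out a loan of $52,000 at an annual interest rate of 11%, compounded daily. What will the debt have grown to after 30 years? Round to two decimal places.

$1,409,156.47

Growth factor = (1 + 0.11/365)^10950 ≈ 27.09916294063.
A ≈ 52,000 × 27.09916294063 ≈ 1,409,156.4729.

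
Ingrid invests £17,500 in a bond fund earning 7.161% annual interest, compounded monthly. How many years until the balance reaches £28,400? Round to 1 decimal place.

6.8 years

We need (1 + 0.0059675)^(12t) = 1.6229, so 12t = ln 1.6229 / ln 1.005967 ≈ 81.3794.
t ≈ 81.3794/12 = 6.7816 years.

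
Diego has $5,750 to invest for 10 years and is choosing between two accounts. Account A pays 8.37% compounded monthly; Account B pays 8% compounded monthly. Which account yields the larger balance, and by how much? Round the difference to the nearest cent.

Account A, by $477.75

Account A growth factor: (1 + 0.006975)^120 ≈ 2.3027279041; balance ≈ 13,240.6854.
Account B growth factor: (1 + 0.08/12)^120 ≈ 2.2196402345; balance ≈ 12,762.9313.
Account A is larger by 477.7541.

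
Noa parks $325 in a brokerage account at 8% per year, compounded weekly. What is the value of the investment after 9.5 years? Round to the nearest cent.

Periodic rate = 8%/52 = 0.00153846; periods = 52·9.5 = 494.
A = 325·(1 + 0.08/52)^494 ≈ 325·2.1370278 ≈ 694.5340.

$694.53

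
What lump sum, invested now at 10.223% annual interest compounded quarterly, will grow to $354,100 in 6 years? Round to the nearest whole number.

Periodic rate = 10.223%/4 = 0.0255575; 24 periods.
P = 354,100/(1 + 0.0255575)^24 ≈ 354,100/1.83248471198 ≈ 193,234.9000.

$193,235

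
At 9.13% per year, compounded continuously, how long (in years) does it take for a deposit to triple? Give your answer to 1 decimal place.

e^(0.0913t) = 3, so 0.0913t = ln 3 ≈ 1.0986.
t ≈ 1.0986/0.0913 ≈ 12.0330.

12.0 years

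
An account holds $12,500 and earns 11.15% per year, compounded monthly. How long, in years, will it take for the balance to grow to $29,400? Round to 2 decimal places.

We need (1 + 0.00929167)^(12t) = 2.352, so 12t = ln 2.352 / ln 1.009292 ≈ 92.4735.
t ≈ 92.4735/12 = 7.7061 years.

7.71 years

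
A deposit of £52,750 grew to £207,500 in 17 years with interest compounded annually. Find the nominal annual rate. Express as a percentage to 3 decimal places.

8.390%

The 17-period growth factor is 207,500/52,750 = 3.93365.
r = 3.93365^(1/17) − 1 ≈ 0.0838969, i.e. 8.38969%.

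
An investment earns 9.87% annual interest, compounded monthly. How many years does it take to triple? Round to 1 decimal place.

(1 + 0.008225)^(12t) = 3.
12t = ln 3 / ln(1 + 0.008225) ≈ 1.0986/0.00819136 ≈ 134.1184.
t ≈ 11.1765.

11.2 years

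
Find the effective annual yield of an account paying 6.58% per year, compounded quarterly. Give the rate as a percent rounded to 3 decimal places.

One year is 4 periods at 0.01645 each: (1 + 0.01645)^4 ≈ 1.067441.
EAR = 1.067441 − 1 ≈ 6.74415%.

6.744%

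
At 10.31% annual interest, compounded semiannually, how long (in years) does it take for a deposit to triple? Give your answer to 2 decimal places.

10.93 years

(1 + 0.05155)^(2t) = 3.
2t = ln 3 / ln(1 + 0.05155) ≈ 1.0986/0.0502653 ≈ 21.8563.
t ≈ 10.9281.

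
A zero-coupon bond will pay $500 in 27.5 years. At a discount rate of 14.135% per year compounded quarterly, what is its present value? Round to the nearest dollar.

$11

Growth factor = (1 + 0.0353375)^110 ≈ 45.6051504.
P = 500/45.6051504 ≈ 10.9637.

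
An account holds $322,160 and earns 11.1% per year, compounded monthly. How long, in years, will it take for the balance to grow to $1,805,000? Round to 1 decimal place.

(1 + 0.00925)^(12t) = 1,805,000/322,160 = 5.6028.
12t·ln(1 + 0.00925) = ln(5.6028); 12t = 1.7233/0.00920748 ≈ 187.1595.
t ≈ 15.5966 years.

15.6 years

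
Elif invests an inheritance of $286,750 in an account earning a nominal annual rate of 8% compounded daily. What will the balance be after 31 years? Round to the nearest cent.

Growth factor = (1 + 0.08/365)^11315 ≈ 11.93801992619.
A ≈ 286,750 × 11.93801992619 ≈ 3,423,227.2138.

$3,423,227.21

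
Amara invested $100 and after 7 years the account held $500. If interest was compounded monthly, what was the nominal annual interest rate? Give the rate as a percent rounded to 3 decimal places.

The 84-period growth factor is 500/100 = 5.
r/12 = 5^(1/84) − 1 ≈ 0.0193447, so r ≈ 12·0.0193447 = 23.21365%.

23.214%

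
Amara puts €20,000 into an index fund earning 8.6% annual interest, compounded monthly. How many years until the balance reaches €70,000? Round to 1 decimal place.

14.6 years

(1 + 0.00716667)^(12t) = 70,000/20,000 = 3.5.
12t·ln(1 + 0.00716667) = ln(3.5); 12t = 1.2528/0.00714111 ≈ 175.4298.
t ≈ 14.6191 years.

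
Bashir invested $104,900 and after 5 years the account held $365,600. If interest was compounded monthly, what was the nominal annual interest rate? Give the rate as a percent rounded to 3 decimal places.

The 60-period growth factor is 365,600/104,900 = 3.48522.
r/12 = 3.48522^(1/60) − 1 ≈ 0.0210269, so r ≈ 12·0.0210269 = 25.23226%.

25.232%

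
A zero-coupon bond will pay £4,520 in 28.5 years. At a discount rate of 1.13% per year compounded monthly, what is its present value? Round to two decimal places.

Growth factor = (1 + 0.0113/12)^342 ≈ 1.379744674.
P = 4,520/1.379744674 ≈ 3,275.9684.

£3,275.97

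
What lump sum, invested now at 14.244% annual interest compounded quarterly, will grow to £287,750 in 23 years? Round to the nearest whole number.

Growth factor = (1 + 0.03561)^92 ≈ 25.0065429334.
P = 287,750/25.0065429334 ≈ 11,506.9884.

£11,507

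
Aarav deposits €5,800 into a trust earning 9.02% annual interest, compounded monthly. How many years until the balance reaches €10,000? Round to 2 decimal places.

We need (1 + 0.00751667)^(12t) = 1.7241, so 12t = ln 1.7241 / ln 1.007517 ≈ 72.7413.
t ≈ 72.7413/12 = 6.0618 years.

6.06 years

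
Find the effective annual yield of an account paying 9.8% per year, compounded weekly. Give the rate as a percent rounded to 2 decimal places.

EAR = (1 + 9.8%/52)^52 − 1 = (1 + 0.00188462)^52 − 1.
(1 + 0.00188462)^52 ≈ 1.102861, so EAR ≈ 10.28611%.

10.29%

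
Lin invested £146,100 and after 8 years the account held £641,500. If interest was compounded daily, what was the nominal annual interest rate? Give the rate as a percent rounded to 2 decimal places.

18.50%

The 2920-period growth factor is 641,500/146,100 = 4.39083.
r/365 = 4.39083^(1/2920) − 1 ≈ 0.000506813, so r ≈ 365·0.000506813 = 18.49866%.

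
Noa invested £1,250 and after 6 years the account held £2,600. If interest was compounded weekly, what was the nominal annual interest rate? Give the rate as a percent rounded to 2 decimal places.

The 312-period growth factor is 2,600/1,250 = 2.08.
r/52 = 2.08^(1/312) − 1 ≈ 0.00235009, so r ≈ 52·0.00235009 = 12.22047%.

12.22%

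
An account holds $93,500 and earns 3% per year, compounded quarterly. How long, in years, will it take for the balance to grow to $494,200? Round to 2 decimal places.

We need (1 + 0.0075)^(4t) = 5.2856, so 4t = ln 5.2856 / ln 1.0075 ≈ 222.8286.
t ≈ 222.8286/4 = 55.7072 years.

55.71 years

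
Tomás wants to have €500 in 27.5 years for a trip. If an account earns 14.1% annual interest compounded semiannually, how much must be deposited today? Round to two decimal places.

€11.80

Periodic rate = 14.1%/2 = 0.0705; 55 periods.
P = 500/(1 + 0.0705)^55 ≈ 500/42.3903439 ≈ 11.7951.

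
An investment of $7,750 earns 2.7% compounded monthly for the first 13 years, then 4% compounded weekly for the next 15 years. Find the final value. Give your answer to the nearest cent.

$20,046.77

After 13 years at 2.7%: 7,750 × 1.4199273613 ≈ 11,004.4371.
Then 15 years at 4%: 11,004.4371 × 1.8216985754 ≈ 20,046.7673.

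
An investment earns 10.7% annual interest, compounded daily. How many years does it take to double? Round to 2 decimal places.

6.48 years

(1 + 0.000293151)^(365t) = 2.
365t = ln 2 / ln(1 + 0.000293151) ≈ 0.69315/0.000293108 ≈ 2364.8206.
t ≈ 6.4790.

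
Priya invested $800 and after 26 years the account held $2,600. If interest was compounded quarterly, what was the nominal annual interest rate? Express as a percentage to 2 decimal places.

(1 + r/4)^104 = 2,600/800 = 3.25.
1 + r/4 = 3.25^(1/104) ≈ 1.011398, so r/4 ≈ 0.0113977.
r ≈ 4·0.0113977 = 4.55907%.

4.56%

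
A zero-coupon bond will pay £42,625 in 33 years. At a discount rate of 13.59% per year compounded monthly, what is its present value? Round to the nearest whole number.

£493

Periodic rate = 13.59%/12 = 0.011325; 396 periods.
P = 42,625/(1 + 0.011325)^396 ≈ 42,625/86.443887299 ≈ 493.0944.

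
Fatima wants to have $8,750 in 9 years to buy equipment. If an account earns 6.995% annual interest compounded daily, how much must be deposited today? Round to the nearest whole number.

$4,663

Growth factor = (1 + 0.06995/365)^3285 ≈ 1.876652647.
P = 8,750/1.876652647 ≈ 4,662.5570.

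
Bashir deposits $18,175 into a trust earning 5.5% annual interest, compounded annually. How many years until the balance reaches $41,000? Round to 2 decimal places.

We need (1 + 0.055)^t = 2.2558, so t = ln 2.2558 / ln 1.055 ≈ 15.1945.

15.19 years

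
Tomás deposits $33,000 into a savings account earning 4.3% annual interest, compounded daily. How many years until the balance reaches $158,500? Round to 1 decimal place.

(1 + 0.000117808)^(365t) = 158,500/33,000 = 4.803.
365t·ln(1 + 0.000117808) = ln(4.803); 365t = 1.5692/0.000117801 ≈ 13321.1373.
t ≈ 36.4963 years.

36.5 years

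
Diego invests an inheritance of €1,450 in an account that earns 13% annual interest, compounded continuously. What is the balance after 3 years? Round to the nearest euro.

A = P·e^(rt) = 1,450·e^(0.13·3) = 1,450·e^0.39.
e^0.39 ≈ 1.476980794, so A ≈ 2,141.6222.

€2,142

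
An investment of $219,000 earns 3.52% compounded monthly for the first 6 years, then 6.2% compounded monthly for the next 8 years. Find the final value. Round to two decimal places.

$443,494.61

Phase 1: 219,000·(1 + 0.0352/12)^72 ≈ 270,416.2867.
Phase 2: 270,416.2867·(1 + 0.062/12)^96 ≈ 443,494.6051.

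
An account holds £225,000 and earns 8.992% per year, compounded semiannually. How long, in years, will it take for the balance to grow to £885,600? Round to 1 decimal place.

We need (1 + 0.04496)^(2t) = 3.936, so 2t = ln 3.936 / ln 1.04496 ≈ 31.1553.
t ≈ 31.1553/2 = 15.5776 years.

15.6 years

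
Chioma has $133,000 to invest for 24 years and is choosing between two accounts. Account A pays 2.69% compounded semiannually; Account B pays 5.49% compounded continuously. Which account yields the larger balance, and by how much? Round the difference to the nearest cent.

Account B, by $244,122.29

Account A growth factor: (1 + 0.01345)^48 ≈ 1.89894198617; balance ≈ 252,559.2842.
Account B growth factor: e^(0.0549·24) = e^1.3176 ≈ 3.73444793839; balance ≈ 496,681.5758.
Account B is larger by 244,122.2916.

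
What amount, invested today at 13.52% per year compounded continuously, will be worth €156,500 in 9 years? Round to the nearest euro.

P = A·e^(−rt) = 156,500·e^(−1.2168).
e^(−1.2168) ≈ 0.29617641665, so P ≈ 46,351.6092.

€46,352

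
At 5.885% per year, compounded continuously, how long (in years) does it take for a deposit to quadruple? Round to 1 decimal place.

23.6 years

e^(0.05885t) = 4, so 0.05885t = ln 4 ≈ 1.3863.
t ≈ 1.3863/0.05885 ≈ 23.5564.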